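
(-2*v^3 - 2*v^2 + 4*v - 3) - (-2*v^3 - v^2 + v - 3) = -v^2 + 3*v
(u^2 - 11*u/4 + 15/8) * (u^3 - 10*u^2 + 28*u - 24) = u^5 - 51*u^4/4 + 459*u^3/8 - 479*u^2/4 + 237*u/2 - 45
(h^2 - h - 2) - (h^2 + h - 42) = 40 - 2*h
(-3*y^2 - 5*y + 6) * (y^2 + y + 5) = -3*y^4 - 8*y^3 - 14*y^2 - 19*y + 30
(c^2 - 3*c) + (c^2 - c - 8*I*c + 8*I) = 2*c^2 - 4*c - 8*I*c + 8*I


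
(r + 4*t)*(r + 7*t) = r^2 + 11*r*t + 28*t^2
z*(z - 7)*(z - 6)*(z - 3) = z^4 - 16*z^3 + 81*z^2 - 126*z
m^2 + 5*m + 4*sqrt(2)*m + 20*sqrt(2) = (m + 5)*(m + 4*sqrt(2))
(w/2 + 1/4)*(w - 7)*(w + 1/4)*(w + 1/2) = w^4/2 - 23*w^3/8 - 33*w^2/8 - 55*w/32 - 7/32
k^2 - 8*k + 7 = (k - 7)*(k - 1)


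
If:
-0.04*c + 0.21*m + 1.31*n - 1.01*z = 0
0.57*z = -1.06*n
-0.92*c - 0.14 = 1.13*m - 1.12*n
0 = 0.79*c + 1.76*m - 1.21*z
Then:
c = -0.47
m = 0.24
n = -0.02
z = 0.04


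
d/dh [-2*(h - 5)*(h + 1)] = 8 - 4*h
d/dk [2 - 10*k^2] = -20*k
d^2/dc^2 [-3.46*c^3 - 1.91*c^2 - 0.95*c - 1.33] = -20.76*c - 3.82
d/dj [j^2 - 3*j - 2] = 2*j - 3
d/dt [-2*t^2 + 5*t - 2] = 5 - 4*t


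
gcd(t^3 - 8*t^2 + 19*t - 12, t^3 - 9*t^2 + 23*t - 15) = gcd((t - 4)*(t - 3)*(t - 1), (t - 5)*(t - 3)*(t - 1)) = t^2 - 4*t + 3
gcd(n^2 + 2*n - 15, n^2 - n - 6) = n - 3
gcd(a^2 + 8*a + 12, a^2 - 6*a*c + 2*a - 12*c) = a + 2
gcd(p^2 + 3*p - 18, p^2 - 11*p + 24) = p - 3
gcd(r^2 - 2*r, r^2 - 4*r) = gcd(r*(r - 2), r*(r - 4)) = r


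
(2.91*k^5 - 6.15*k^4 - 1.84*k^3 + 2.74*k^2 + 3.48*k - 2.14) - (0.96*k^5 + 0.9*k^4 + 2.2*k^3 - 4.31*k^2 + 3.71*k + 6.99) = 1.95*k^5 - 7.05*k^4 - 4.04*k^3 + 7.05*k^2 - 0.23*k - 9.13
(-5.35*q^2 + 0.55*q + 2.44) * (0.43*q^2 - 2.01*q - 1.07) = -2.3005*q^4 + 10.99*q^3 + 5.6682*q^2 - 5.4929*q - 2.6108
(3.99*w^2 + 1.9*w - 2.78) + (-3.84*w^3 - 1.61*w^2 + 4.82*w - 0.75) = -3.84*w^3 + 2.38*w^2 + 6.72*w - 3.53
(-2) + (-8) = -10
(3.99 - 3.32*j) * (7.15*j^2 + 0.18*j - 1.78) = -23.738*j^3 + 27.9309*j^2 + 6.6278*j - 7.1022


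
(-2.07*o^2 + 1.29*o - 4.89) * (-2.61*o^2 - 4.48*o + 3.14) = 5.4027*o^4 + 5.9067*o^3 + 0.483899999999998*o^2 + 25.9578*o - 15.3546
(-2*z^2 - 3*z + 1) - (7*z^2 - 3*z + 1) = -9*z^2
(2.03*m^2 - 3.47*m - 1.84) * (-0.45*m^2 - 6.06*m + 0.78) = -0.9135*m^4 - 10.7403*m^3 + 23.4396*m^2 + 8.4438*m - 1.4352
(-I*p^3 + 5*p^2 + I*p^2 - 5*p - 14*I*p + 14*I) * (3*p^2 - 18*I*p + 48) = -3*I*p^5 - 3*p^4 + 3*I*p^4 + 3*p^3 - 180*I*p^3 - 12*p^2 + 180*I*p^2 + 12*p - 672*I*p + 672*I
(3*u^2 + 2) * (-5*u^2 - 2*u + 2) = -15*u^4 - 6*u^3 - 4*u^2 - 4*u + 4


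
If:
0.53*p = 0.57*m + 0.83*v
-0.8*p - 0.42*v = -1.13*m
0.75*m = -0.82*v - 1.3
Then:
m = -1.47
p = -1.96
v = -0.24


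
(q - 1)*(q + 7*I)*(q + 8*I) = q^3 - q^2 + 15*I*q^2 - 56*q - 15*I*q + 56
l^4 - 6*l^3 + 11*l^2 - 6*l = l*(l - 3)*(l - 2)*(l - 1)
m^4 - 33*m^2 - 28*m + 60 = (m - 6)*(m - 1)*(m + 2)*(m + 5)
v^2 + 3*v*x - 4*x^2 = (v - x)*(v + 4*x)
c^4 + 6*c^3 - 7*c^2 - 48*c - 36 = (c - 3)*(c + 1)*(c + 2)*(c + 6)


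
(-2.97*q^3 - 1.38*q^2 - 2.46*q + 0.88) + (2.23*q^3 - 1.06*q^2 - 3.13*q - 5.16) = -0.74*q^3 - 2.44*q^2 - 5.59*q - 4.28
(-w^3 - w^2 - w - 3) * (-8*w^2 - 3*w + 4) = 8*w^5 + 11*w^4 + 7*w^3 + 23*w^2 + 5*w - 12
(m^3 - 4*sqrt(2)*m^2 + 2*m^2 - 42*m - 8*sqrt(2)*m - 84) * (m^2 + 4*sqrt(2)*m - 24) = m^5 + 2*m^4 - 98*m^3 - 196*m^2 - 72*sqrt(2)*m^2 - 144*sqrt(2)*m + 1008*m + 2016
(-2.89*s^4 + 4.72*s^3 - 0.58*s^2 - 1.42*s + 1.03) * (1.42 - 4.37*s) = 12.6293*s^5 - 24.7302*s^4 + 9.237*s^3 + 5.3818*s^2 - 6.5175*s + 1.4626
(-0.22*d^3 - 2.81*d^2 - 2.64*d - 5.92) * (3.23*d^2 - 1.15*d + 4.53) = -0.7106*d^5 - 8.8233*d^4 - 6.2923*d^3 - 28.8149*d^2 - 5.1512*d - 26.8176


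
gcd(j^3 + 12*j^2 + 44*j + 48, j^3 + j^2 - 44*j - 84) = j^2 + 8*j + 12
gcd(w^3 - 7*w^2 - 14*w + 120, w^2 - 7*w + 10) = w - 5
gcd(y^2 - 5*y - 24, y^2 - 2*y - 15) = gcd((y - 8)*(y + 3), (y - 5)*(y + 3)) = y + 3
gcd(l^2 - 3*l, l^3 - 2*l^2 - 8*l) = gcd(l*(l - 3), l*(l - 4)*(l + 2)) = l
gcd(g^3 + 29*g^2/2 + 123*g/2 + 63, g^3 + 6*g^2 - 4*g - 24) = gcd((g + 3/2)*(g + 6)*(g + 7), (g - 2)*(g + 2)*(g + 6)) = g + 6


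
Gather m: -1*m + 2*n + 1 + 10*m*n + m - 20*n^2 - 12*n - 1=10*m*n - 20*n^2 - 10*n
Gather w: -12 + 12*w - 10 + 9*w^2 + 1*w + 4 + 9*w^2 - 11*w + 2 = 18*w^2 + 2*w - 16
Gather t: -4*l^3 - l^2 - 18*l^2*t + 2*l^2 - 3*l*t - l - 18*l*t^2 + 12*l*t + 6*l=-4*l^3 + l^2 - 18*l*t^2 + 5*l + t*(-18*l^2 + 9*l)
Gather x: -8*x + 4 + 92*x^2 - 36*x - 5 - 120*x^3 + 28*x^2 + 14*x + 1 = -120*x^3 + 120*x^2 - 30*x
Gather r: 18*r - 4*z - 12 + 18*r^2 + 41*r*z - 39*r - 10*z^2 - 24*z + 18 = 18*r^2 + r*(41*z - 21) - 10*z^2 - 28*z + 6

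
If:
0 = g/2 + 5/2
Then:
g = -5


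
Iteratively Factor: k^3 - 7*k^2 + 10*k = (k - 5)*(k^2 - 2*k) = k*(k - 5)*(k - 2)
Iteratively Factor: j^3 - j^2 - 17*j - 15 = (j + 1)*(j^2 - 2*j - 15) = (j - 5)*(j + 1)*(j + 3)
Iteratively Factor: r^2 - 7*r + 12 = (r - 4)*(r - 3)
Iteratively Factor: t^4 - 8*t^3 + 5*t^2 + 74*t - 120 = (t - 2)*(t^3 - 6*t^2 - 7*t + 60) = (t - 5)*(t - 2)*(t^2 - t - 12) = (t - 5)*(t - 2)*(t + 3)*(t - 4)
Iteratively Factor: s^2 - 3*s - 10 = (s + 2)*(s - 5)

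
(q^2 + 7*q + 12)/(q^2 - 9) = (q + 4)/(q - 3)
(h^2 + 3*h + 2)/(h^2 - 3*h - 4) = (h + 2)/(h - 4)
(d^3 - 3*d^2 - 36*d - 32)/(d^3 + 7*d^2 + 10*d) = (d^3 - 3*d^2 - 36*d - 32)/(d*(d^2 + 7*d + 10))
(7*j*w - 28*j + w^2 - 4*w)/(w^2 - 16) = (7*j + w)/(w + 4)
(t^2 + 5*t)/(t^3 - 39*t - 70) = t/(t^2 - 5*t - 14)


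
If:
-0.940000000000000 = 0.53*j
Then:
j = -1.77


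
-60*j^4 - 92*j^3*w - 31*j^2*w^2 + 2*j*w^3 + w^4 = (-6*j + w)*(j + w)*(2*j + w)*(5*j + w)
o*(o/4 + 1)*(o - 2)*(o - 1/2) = o^4/4 + 3*o^3/8 - 9*o^2/4 + o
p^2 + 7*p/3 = p*(p + 7/3)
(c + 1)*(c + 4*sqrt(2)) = c^2 + c + 4*sqrt(2)*c + 4*sqrt(2)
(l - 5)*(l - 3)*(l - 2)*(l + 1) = l^4 - 9*l^3 + 21*l^2 + l - 30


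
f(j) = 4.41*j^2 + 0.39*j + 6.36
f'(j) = 8.82*j + 0.39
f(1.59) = 18.13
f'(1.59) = 14.41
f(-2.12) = 25.35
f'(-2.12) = -18.31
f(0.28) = 6.81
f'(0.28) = 2.86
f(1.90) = 23.02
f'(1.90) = 17.15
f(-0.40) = 6.91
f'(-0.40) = -3.14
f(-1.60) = 17.03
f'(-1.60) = -13.72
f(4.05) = 80.27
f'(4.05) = 36.11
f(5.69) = 151.36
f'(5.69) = 50.58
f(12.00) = 646.08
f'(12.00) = 106.23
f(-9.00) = 360.06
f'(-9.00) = -78.99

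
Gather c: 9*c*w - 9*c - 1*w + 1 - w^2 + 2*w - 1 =c*(9*w - 9) - w^2 + w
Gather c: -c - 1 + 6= 5 - c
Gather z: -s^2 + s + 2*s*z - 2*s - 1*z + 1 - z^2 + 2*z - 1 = -s^2 - s - z^2 + z*(2*s + 1)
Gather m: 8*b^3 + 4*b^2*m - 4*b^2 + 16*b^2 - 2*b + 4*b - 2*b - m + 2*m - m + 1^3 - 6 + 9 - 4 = 8*b^3 + 4*b^2*m + 12*b^2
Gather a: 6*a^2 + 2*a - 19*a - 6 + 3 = 6*a^2 - 17*a - 3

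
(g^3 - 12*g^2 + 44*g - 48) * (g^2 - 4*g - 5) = g^5 - 16*g^4 + 87*g^3 - 164*g^2 - 28*g + 240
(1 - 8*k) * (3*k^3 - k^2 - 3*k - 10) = -24*k^4 + 11*k^3 + 23*k^2 + 77*k - 10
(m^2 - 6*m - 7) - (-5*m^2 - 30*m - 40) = 6*m^2 + 24*m + 33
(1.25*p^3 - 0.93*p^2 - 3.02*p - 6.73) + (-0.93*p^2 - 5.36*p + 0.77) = 1.25*p^3 - 1.86*p^2 - 8.38*p - 5.96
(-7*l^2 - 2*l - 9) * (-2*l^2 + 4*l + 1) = 14*l^4 - 24*l^3 + 3*l^2 - 38*l - 9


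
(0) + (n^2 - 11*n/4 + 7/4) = n^2 - 11*n/4 + 7/4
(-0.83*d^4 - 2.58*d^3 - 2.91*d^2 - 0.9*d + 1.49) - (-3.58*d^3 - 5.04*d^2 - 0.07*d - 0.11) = -0.83*d^4 + 1.0*d^3 + 2.13*d^2 - 0.83*d + 1.6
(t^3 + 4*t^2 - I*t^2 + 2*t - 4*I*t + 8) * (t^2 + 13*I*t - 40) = t^5 + 4*t^4 + 12*I*t^4 - 25*t^3 + 48*I*t^3 - 100*t^2 + 66*I*t^2 - 80*t + 264*I*t - 320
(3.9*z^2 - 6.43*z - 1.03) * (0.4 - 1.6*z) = -6.24*z^3 + 11.848*z^2 - 0.924*z - 0.412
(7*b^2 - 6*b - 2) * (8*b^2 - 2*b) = 56*b^4 - 62*b^3 - 4*b^2 + 4*b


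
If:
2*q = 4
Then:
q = 2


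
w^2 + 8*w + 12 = (w + 2)*(w + 6)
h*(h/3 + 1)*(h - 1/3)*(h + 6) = h^4/3 + 26*h^3/9 + 5*h^2 - 2*h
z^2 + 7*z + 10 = (z + 2)*(z + 5)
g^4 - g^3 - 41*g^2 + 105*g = g*(g - 5)*(g - 3)*(g + 7)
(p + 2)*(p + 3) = p^2 + 5*p + 6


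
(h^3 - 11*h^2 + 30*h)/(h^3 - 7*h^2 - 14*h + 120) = h/(h + 4)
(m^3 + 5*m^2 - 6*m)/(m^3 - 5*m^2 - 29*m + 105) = m*(m^2 + 5*m - 6)/(m^3 - 5*m^2 - 29*m + 105)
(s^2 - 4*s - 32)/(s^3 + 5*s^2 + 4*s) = (s - 8)/(s*(s + 1))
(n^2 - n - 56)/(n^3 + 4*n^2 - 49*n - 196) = (n - 8)/(n^2 - 3*n - 28)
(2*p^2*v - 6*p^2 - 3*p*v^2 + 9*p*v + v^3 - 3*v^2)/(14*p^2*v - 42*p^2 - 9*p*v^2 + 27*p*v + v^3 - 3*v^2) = (p - v)/(7*p - v)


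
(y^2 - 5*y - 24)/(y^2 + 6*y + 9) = (y - 8)/(y + 3)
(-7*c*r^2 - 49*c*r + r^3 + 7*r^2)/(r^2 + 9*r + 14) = r*(-7*c + r)/(r + 2)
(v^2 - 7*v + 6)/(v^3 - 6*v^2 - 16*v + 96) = (v - 1)/(v^2 - 16)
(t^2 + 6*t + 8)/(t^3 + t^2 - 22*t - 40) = 1/(t - 5)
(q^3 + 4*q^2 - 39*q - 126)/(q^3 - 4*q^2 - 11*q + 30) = (q^2 + q - 42)/(q^2 - 7*q + 10)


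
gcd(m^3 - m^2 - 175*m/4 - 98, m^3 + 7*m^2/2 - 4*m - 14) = m + 7/2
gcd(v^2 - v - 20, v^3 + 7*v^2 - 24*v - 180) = v - 5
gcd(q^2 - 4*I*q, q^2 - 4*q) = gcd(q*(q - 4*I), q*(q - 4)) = q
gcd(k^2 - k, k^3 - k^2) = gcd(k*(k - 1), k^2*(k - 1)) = k^2 - k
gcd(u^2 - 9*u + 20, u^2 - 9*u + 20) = u^2 - 9*u + 20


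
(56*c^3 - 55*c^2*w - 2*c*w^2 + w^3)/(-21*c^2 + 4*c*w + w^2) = (8*c^2 - 9*c*w + w^2)/(-3*c + w)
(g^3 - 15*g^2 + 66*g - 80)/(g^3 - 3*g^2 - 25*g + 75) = (g^2 - 10*g + 16)/(g^2 + 2*g - 15)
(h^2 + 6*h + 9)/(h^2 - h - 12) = (h + 3)/(h - 4)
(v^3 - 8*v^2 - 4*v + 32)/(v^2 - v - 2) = (v^2 - 6*v - 16)/(v + 1)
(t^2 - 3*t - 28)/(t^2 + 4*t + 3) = (t^2 - 3*t - 28)/(t^2 + 4*t + 3)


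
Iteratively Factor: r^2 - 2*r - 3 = (r - 3)*(r + 1)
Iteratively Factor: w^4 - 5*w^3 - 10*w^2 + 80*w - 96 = (w - 3)*(w^3 - 2*w^2 - 16*w + 32) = (w - 4)*(w - 3)*(w^2 + 2*w - 8) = (w - 4)*(w - 3)*(w + 4)*(w - 2)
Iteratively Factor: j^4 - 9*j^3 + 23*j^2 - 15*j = (j - 5)*(j^3 - 4*j^2 + 3*j) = (j - 5)*(j - 1)*(j^2 - 3*j) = (j - 5)*(j - 3)*(j - 1)*(j)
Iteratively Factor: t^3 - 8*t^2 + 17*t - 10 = (t - 5)*(t^2 - 3*t + 2) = (t - 5)*(t - 2)*(t - 1)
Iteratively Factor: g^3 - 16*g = (g)*(g^2 - 16) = g*(g - 4)*(g + 4)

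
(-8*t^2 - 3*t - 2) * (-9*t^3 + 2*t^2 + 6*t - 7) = 72*t^5 + 11*t^4 - 36*t^3 + 34*t^2 + 9*t + 14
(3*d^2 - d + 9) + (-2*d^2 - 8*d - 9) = d^2 - 9*d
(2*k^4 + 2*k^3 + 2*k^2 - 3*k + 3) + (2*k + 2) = 2*k^4 + 2*k^3 + 2*k^2 - k + 5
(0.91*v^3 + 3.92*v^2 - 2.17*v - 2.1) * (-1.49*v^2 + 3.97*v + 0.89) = -1.3559*v^5 - 2.2281*v^4 + 19.6056*v^3 - 1.9971*v^2 - 10.2683*v - 1.869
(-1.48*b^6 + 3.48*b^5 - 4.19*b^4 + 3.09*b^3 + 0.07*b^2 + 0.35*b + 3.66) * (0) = 0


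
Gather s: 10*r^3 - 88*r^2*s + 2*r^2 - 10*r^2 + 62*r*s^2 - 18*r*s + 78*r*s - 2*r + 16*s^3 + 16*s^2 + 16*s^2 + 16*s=10*r^3 - 8*r^2 - 2*r + 16*s^3 + s^2*(62*r + 32) + s*(-88*r^2 + 60*r + 16)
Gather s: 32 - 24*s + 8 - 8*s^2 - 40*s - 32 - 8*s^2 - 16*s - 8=-16*s^2 - 80*s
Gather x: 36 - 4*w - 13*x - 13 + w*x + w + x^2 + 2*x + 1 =-3*w + x^2 + x*(w - 11) + 24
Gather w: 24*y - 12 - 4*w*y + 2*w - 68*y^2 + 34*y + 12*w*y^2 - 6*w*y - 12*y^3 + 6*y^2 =w*(12*y^2 - 10*y + 2) - 12*y^3 - 62*y^2 + 58*y - 12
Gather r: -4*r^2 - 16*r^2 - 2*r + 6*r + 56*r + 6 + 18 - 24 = -20*r^2 + 60*r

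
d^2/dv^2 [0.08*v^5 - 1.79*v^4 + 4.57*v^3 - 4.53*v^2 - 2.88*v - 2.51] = 1.6*v^3 - 21.48*v^2 + 27.42*v - 9.06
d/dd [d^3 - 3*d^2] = 3*d*(d - 2)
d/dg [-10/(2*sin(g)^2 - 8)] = 10*sin(g)*cos(g)/(sin(g)^2 - 4)^2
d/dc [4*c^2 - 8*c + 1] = 8*c - 8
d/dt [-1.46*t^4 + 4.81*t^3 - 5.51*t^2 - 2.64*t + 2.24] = -5.84*t^3 + 14.43*t^2 - 11.02*t - 2.64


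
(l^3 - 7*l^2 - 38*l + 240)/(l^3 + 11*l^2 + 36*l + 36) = (l^2 - 13*l + 40)/(l^2 + 5*l + 6)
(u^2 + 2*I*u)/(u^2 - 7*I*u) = (u + 2*I)/(u - 7*I)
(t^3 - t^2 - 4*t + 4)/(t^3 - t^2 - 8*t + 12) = (t^2 + t - 2)/(t^2 + t - 6)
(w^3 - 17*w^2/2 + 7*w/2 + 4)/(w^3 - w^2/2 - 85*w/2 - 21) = (w^2 - 9*w + 8)/(w^2 - w - 42)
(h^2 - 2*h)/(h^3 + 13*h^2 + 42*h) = (h - 2)/(h^2 + 13*h + 42)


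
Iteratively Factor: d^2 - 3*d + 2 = (d - 2)*(d - 1)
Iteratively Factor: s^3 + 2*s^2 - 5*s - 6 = (s - 2)*(s^2 + 4*s + 3) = (s - 2)*(s + 3)*(s + 1)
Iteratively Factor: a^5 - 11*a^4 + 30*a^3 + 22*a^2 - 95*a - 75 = (a + 1)*(a^4 - 12*a^3 + 42*a^2 - 20*a - 75) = (a - 3)*(a + 1)*(a^3 - 9*a^2 + 15*a + 25) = (a - 5)*(a - 3)*(a + 1)*(a^2 - 4*a - 5) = (a - 5)^2*(a - 3)*(a + 1)*(a + 1)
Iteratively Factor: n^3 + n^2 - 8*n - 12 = (n + 2)*(n^2 - n - 6) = (n + 2)^2*(n - 3)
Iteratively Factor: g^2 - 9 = (g + 3)*(g - 3)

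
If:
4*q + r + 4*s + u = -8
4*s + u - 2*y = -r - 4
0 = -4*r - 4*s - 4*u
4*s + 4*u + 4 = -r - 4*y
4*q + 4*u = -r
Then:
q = -11/13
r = 12/13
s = -20/13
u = 8/13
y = -4/13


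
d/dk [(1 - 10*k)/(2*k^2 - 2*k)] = (5*k^2 - k + 1/2)/(k^2*(k^2 - 2*k + 1))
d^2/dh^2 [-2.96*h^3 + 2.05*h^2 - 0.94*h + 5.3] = 4.1 - 17.76*h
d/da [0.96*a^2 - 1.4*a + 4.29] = 1.92*a - 1.4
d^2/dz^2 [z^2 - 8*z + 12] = 2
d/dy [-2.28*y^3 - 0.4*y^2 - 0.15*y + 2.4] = -6.84*y^2 - 0.8*y - 0.15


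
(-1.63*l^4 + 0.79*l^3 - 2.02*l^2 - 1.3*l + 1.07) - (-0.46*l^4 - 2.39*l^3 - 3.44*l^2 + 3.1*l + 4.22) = -1.17*l^4 + 3.18*l^3 + 1.42*l^2 - 4.4*l - 3.15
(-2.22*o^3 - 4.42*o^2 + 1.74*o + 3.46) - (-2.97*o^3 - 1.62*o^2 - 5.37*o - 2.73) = 0.75*o^3 - 2.8*o^2 + 7.11*o + 6.19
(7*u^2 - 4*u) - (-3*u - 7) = 7*u^2 - u + 7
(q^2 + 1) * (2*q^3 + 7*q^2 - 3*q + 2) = 2*q^5 + 7*q^4 - q^3 + 9*q^2 - 3*q + 2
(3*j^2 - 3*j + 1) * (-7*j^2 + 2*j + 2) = -21*j^4 + 27*j^3 - 7*j^2 - 4*j + 2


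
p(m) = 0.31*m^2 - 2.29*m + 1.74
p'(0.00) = -2.29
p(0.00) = 1.74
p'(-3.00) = -4.15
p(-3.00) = 11.40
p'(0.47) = -2.00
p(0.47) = 0.73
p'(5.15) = 0.90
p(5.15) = -1.83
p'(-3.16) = -4.25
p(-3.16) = 12.07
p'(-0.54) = -2.62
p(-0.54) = 3.07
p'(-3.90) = -4.71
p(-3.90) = 15.39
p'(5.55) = 1.15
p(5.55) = -1.42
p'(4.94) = 0.77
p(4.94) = -2.01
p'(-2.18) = -3.64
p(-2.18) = 8.21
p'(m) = 0.62*m - 2.29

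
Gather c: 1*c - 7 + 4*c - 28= 5*c - 35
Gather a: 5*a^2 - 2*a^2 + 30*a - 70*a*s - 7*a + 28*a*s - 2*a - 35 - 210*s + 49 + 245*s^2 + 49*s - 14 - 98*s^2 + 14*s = 3*a^2 + a*(21 - 42*s) + 147*s^2 - 147*s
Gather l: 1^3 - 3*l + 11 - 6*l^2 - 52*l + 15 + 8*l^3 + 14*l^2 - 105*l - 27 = 8*l^3 + 8*l^2 - 160*l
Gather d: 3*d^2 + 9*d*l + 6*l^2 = 3*d^2 + 9*d*l + 6*l^2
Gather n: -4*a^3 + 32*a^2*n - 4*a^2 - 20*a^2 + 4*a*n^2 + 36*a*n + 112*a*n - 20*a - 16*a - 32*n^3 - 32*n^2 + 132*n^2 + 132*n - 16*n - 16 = -4*a^3 - 24*a^2 - 36*a - 32*n^3 + n^2*(4*a + 100) + n*(32*a^2 + 148*a + 116) - 16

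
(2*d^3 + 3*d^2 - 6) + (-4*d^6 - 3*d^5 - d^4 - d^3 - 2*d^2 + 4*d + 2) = -4*d^6 - 3*d^5 - d^4 + d^3 + d^2 + 4*d - 4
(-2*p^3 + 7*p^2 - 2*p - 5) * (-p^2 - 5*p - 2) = 2*p^5 + 3*p^4 - 29*p^3 + p^2 + 29*p + 10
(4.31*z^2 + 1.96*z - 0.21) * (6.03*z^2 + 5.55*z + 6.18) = 25.9893*z^4 + 35.7393*z^3 + 36.2475*z^2 + 10.9473*z - 1.2978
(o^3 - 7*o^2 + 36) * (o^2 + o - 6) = o^5 - 6*o^4 - 13*o^3 + 78*o^2 + 36*o - 216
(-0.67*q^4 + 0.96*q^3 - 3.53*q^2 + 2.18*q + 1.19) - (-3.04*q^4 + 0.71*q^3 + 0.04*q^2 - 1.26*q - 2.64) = 2.37*q^4 + 0.25*q^3 - 3.57*q^2 + 3.44*q + 3.83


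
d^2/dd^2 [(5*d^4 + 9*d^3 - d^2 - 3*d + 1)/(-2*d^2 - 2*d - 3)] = 2*(-20*d^6 - 60*d^5 - 150*d^4 - 214*d^3 - 462*d^2 - 309*d - 7)/(8*d^6 + 24*d^5 + 60*d^4 + 80*d^3 + 90*d^2 + 54*d + 27)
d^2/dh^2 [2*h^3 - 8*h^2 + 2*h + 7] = 12*h - 16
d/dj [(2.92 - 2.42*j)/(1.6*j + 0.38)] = (-8.94656*j - 2.124808)/(1.6*j + 0.38)^3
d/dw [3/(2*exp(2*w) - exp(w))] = 3*(1 - 4*exp(w))*exp(-w)/(2*exp(w) - 1)^2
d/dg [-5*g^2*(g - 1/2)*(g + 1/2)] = -20*g^3 + 5*g/2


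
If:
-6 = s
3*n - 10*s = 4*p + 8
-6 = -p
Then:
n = -28/3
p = 6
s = -6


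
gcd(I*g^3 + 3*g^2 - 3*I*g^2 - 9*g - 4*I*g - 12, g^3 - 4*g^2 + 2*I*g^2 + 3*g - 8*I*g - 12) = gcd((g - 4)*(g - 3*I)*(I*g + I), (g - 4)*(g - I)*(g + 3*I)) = g - 4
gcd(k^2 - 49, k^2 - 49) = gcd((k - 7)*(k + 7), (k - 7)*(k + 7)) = k^2 - 49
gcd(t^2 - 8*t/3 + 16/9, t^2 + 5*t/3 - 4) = t - 4/3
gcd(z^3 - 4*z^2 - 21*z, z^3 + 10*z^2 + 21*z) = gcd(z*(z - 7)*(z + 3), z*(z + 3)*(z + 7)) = z^2 + 3*z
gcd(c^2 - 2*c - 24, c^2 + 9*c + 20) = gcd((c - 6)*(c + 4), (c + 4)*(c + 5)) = c + 4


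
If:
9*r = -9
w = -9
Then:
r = -1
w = -9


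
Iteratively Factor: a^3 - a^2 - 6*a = (a - 3)*(a^2 + 2*a) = (a - 3)*(a + 2)*(a)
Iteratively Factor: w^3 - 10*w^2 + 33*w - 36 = (w - 3)*(w^2 - 7*w + 12) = (w - 3)^2*(w - 4)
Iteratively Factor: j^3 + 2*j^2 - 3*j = (j - 1)*(j^2 + 3*j) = j*(j - 1)*(j + 3)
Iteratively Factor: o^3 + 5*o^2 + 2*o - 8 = (o - 1)*(o^2 + 6*o + 8) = (o - 1)*(o + 2)*(o + 4)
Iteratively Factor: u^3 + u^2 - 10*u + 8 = (u - 2)*(u^2 + 3*u - 4) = (u - 2)*(u + 4)*(u - 1)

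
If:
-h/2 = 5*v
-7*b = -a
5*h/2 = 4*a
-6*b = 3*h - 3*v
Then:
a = 0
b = 0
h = 0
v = 0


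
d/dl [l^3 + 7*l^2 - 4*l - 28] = 3*l^2 + 14*l - 4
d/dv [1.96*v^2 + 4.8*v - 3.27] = 3.92*v + 4.8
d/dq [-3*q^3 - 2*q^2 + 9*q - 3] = -9*q^2 - 4*q + 9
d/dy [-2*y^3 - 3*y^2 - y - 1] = -6*y^2 - 6*y - 1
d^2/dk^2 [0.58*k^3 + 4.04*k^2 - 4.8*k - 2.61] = 3.48*k + 8.08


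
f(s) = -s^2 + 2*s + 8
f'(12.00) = -22.00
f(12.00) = -112.00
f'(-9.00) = 20.00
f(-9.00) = -91.00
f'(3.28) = -4.56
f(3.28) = 3.80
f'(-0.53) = 3.06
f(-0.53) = 6.66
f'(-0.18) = 2.36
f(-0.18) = 7.61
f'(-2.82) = 7.64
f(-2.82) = -5.59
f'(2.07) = -2.14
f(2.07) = 7.86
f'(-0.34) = 2.68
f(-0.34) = 7.20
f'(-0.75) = 3.50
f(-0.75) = 5.94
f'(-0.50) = 3.00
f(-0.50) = 6.75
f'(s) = 2 - 2*s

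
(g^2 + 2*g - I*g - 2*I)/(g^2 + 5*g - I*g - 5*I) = (g + 2)/(g + 5)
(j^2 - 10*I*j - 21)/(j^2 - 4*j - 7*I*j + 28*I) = (j - 3*I)/(j - 4)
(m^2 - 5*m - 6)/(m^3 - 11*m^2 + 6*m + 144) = (m + 1)/(m^2 - 5*m - 24)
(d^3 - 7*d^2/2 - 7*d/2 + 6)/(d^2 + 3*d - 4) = (d^2 - 5*d/2 - 6)/(d + 4)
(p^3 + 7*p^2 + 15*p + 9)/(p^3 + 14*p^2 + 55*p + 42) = (p^2 + 6*p + 9)/(p^2 + 13*p + 42)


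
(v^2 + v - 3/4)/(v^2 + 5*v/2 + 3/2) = (v - 1/2)/(v + 1)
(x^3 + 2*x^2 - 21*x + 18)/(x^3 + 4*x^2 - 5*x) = (x^2 + 3*x - 18)/(x*(x + 5))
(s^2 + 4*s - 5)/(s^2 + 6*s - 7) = (s + 5)/(s + 7)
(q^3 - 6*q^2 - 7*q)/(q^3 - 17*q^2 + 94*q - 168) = q*(q + 1)/(q^2 - 10*q + 24)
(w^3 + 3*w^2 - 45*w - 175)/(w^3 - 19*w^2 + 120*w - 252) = (w^2 + 10*w + 25)/(w^2 - 12*w + 36)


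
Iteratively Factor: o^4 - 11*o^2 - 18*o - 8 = (o + 1)*(o^3 - o^2 - 10*o - 8) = (o + 1)*(o + 2)*(o^2 - 3*o - 4) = (o - 4)*(o + 1)*(o + 2)*(o + 1)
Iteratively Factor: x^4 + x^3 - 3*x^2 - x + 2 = (x - 1)*(x^3 + 2*x^2 - x - 2) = (x - 1)^2*(x^2 + 3*x + 2) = (x - 1)^2*(x + 2)*(x + 1)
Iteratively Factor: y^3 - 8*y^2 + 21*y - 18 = (y - 2)*(y^2 - 6*y + 9) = (y - 3)*(y - 2)*(y - 3)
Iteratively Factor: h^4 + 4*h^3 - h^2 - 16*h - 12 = (h - 2)*(h^3 + 6*h^2 + 11*h + 6) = (h - 2)*(h + 3)*(h^2 + 3*h + 2) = (h - 2)*(h + 2)*(h + 3)*(h + 1)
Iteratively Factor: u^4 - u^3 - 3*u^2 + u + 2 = (u - 1)*(u^3 - 3*u - 2) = (u - 1)*(u + 1)*(u^2 - u - 2) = (u - 2)*(u - 1)*(u + 1)*(u + 1)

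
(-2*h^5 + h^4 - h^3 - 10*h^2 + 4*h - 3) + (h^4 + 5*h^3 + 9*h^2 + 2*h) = -2*h^5 + 2*h^4 + 4*h^3 - h^2 + 6*h - 3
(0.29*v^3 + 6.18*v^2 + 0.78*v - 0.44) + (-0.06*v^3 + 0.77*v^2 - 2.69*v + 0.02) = 0.23*v^3 + 6.95*v^2 - 1.91*v - 0.42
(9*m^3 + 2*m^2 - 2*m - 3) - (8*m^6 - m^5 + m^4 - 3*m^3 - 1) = -8*m^6 + m^5 - m^4 + 12*m^3 + 2*m^2 - 2*m - 2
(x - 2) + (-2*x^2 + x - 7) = -2*x^2 + 2*x - 9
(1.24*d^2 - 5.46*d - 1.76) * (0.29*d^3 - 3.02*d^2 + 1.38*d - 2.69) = 0.3596*d^5 - 5.3282*d^4 + 17.69*d^3 - 5.5552*d^2 + 12.2586*d + 4.7344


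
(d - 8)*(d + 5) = d^2 - 3*d - 40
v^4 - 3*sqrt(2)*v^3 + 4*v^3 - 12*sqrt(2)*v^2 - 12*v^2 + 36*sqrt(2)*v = v*(v - 2)*(v + 6)*(v - 3*sqrt(2))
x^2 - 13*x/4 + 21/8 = (x - 7/4)*(x - 3/2)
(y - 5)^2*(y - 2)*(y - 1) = y^4 - 13*y^3 + 57*y^2 - 95*y + 50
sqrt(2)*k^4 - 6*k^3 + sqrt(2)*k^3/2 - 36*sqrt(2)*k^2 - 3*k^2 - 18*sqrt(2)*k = k*(k - 6*sqrt(2))*(k + 3*sqrt(2))*(sqrt(2)*k + sqrt(2)/2)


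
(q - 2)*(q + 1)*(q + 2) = q^3 + q^2 - 4*q - 4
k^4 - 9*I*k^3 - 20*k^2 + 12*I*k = k*(k - 6*I)*(k - 2*I)*(k - I)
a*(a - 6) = a^2 - 6*a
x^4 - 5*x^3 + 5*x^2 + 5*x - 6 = (x - 3)*(x - 2)*(x - 1)*(x + 1)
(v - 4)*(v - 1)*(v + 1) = v^3 - 4*v^2 - v + 4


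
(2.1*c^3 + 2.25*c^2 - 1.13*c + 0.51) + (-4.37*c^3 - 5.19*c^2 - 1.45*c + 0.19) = -2.27*c^3 - 2.94*c^2 - 2.58*c + 0.7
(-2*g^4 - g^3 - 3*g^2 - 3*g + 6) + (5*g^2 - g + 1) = -2*g^4 - g^3 + 2*g^2 - 4*g + 7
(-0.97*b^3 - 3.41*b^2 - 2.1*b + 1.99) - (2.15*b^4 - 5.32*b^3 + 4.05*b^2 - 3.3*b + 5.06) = -2.15*b^4 + 4.35*b^3 - 7.46*b^2 + 1.2*b - 3.07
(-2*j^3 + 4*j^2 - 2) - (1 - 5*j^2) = -2*j^3 + 9*j^2 - 3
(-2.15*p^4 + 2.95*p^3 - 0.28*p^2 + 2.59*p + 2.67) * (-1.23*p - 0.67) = 2.6445*p^5 - 2.188*p^4 - 1.6321*p^3 - 2.9981*p^2 - 5.0194*p - 1.7889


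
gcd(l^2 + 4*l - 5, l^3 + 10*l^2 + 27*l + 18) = 1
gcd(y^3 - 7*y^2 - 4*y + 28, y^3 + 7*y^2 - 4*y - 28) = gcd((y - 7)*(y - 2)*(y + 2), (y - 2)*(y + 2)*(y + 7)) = y^2 - 4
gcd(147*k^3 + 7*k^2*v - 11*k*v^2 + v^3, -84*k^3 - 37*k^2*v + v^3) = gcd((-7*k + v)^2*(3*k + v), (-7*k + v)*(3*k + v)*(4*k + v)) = -21*k^2 - 4*k*v + v^2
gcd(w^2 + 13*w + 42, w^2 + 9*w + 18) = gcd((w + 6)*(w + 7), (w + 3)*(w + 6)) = w + 6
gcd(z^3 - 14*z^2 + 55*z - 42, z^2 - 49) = z - 7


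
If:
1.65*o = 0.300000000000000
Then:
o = 0.18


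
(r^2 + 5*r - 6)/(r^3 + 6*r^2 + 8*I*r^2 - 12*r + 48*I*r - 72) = (r - 1)/(r^2 + 8*I*r - 12)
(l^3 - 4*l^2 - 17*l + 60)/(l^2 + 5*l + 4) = (l^2 - 8*l + 15)/(l + 1)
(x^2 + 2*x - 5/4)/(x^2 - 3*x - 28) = (-x^2 - 2*x + 5/4)/(-x^2 + 3*x + 28)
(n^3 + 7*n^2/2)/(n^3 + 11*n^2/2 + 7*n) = n/(n + 2)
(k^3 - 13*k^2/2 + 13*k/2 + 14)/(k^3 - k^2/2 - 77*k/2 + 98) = (k + 1)/(k + 7)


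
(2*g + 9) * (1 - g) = -2*g^2 - 7*g + 9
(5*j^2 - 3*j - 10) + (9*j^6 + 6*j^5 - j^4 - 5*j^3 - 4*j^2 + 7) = 9*j^6 + 6*j^5 - j^4 - 5*j^3 + j^2 - 3*j - 3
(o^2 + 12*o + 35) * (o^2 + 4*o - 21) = o^4 + 16*o^3 + 62*o^2 - 112*o - 735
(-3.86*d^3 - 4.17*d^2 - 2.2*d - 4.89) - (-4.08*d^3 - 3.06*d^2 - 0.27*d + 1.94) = 0.22*d^3 - 1.11*d^2 - 1.93*d - 6.83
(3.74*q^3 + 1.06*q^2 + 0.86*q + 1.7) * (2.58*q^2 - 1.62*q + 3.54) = 9.6492*q^5 - 3.324*q^4 + 13.7412*q^3 + 6.7452*q^2 + 0.2904*q + 6.018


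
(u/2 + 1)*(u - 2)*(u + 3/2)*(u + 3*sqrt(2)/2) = u^4/2 + 3*u^3/4 + 3*sqrt(2)*u^3/4 - 2*u^2 + 9*sqrt(2)*u^2/8 - 3*sqrt(2)*u - 3*u - 9*sqrt(2)/2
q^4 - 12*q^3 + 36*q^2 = q^2*(q - 6)^2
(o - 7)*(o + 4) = o^2 - 3*o - 28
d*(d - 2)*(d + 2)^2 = d^4 + 2*d^3 - 4*d^2 - 8*d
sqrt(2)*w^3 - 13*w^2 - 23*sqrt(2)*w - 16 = (w - 8*sqrt(2))*(w + sqrt(2))*(sqrt(2)*w + 1)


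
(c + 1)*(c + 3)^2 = c^3 + 7*c^2 + 15*c + 9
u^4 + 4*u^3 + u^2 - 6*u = u*(u - 1)*(u + 2)*(u + 3)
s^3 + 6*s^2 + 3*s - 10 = (s - 1)*(s + 2)*(s + 5)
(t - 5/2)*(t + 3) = t^2 + t/2 - 15/2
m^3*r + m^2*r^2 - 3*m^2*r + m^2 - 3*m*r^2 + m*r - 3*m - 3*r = (m - 3)*(m + r)*(m*r + 1)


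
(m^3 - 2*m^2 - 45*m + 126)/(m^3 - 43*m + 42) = (m - 3)/(m - 1)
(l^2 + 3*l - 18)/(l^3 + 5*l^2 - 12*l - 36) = 1/(l + 2)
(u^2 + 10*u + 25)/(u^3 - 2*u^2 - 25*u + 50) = (u + 5)/(u^2 - 7*u + 10)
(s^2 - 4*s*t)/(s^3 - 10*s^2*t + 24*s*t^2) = 1/(s - 6*t)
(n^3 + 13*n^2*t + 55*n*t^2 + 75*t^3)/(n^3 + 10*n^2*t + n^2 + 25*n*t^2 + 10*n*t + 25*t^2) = (n + 3*t)/(n + 1)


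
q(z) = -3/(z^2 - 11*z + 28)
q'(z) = -3*(11 - 2*z)/(z^2 - 11*z + 28)^2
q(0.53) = -0.13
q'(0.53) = -0.06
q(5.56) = 1.34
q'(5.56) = 0.07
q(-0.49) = -0.09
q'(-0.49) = -0.03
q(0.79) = -0.15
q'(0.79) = -0.07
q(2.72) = -0.55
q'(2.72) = -0.56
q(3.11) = -0.87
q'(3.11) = -1.20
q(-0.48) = -0.09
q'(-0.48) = -0.03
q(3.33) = -1.22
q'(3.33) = -2.15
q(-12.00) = -0.00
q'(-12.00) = 0.00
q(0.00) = -0.11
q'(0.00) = -0.04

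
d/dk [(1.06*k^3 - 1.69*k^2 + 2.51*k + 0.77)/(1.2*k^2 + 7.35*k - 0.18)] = (1.272*k^4 + 15.582*k^3 - 16.0059*k^2 - 1.2396*k - 6.1113)/(1.44*k^4 + 17.64*k^3 + 53.5905*k^2 - 2.646*k + 0.0324)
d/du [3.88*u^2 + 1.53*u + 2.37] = 7.76*u + 1.53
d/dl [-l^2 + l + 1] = 1 - 2*l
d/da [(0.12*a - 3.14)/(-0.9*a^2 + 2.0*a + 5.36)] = (0.108*a^2 - 5.652*a + 6.9232)/(0.81*a^4 - 3.6*a^3 - 5.648*a^2 + 21.44*a + 28.7296)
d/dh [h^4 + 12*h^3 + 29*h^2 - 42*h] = 4*h^3 + 36*h^2 + 58*h - 42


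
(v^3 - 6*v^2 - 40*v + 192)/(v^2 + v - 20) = (v^2 - 2*v - 48)/(v + 5)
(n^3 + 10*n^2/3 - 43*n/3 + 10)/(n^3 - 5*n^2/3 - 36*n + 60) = (n - 1)/(n - 6)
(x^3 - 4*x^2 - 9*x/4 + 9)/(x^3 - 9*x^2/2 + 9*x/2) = (x^2 - 5*x/2 - 6)/(x*(x - 3))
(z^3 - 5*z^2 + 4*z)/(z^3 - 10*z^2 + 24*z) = (z - 1)/(z - 6)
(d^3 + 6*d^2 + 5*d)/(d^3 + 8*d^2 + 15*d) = (d + 1)/(d + 3)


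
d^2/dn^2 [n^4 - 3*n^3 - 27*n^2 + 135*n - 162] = 12*n^2 - 18*n - 54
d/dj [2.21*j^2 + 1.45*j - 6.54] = 4.42*j + 1.45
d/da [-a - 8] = -1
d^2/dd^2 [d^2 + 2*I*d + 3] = 2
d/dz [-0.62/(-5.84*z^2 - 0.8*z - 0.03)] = (-7.2416*z - 0.496)/(5.84*z^2 + 0.8*z + 0.03)^2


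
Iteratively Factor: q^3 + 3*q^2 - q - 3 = (q - 1)*(q^2 + 4*q + 3) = (q - 1)*(q + 3)*(q + 1)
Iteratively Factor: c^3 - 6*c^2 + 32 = (c - 4)*(c^2 - 2*c - 8) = (c - 4)^2*(c + 2)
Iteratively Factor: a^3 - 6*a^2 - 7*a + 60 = (a - 5)*(a^2 - a - 12) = (a - 5)*(a + 3)*(a - 4)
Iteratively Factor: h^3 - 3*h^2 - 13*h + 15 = (h - 1)*(h^2 - 2*h - 15) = (h - 5)*(h - 1)*(h + 3)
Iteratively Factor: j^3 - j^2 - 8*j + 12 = (j - 2)*(j^2 + j - 6) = (j - 2)^2*(j + 3)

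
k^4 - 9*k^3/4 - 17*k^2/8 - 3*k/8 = k*(k - 3)*(k + 1/4)*(k + 1/2)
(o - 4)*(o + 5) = o^2 + o - 20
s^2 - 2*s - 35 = (s - 7)*(s + 5)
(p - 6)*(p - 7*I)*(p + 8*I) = p^3 - 6*p^2 + I*p^2 + 56*p - 6*I*p - 336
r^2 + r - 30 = (r - 5)*(r + 6)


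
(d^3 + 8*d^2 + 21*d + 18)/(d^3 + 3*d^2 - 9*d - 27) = (d + 2)/(d - 3)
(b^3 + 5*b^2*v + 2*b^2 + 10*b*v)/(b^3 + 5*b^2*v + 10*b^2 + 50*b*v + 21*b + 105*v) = b*(b + 2)/(b^2 + 10*b + 21)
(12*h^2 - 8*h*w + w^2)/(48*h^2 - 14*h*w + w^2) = (-2*h + w)/(-8*h + w)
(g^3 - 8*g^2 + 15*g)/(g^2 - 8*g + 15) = g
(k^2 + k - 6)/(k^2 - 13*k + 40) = (k^2 + k - 6)/(k^2 - 13*k + 40)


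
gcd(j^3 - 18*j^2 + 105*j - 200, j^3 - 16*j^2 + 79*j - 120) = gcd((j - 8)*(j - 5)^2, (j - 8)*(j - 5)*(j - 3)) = j^2 - 13*j + 40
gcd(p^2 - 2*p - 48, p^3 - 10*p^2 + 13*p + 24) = p - 8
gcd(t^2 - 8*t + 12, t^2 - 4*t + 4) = t - 2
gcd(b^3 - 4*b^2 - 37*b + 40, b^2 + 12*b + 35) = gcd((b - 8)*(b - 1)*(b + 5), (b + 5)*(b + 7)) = b + 5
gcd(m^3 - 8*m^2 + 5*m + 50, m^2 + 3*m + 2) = m + 2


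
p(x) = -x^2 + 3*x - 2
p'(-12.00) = 27.00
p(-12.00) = -182.00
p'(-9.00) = 21.00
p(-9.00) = -110.00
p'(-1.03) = 5.06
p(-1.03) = -6.15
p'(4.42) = -5.84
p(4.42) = -8.28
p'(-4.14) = 11.28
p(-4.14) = -31.56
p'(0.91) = 1.18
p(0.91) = -0.10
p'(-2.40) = 7.80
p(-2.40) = -14.96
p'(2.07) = -1.14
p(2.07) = -0.07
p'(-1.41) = 5.82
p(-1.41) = -8.22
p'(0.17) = 2.66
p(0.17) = -1.52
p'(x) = 3 - 2*x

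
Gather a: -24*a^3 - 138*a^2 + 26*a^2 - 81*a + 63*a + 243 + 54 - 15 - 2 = -24*a^3 - 112*a^2 - 18*a + 280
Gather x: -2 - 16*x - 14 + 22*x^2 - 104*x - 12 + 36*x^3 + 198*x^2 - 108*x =36*x^3 + 220*x^2 - 228*x - 28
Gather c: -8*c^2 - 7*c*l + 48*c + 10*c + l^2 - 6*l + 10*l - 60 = -8*c^2 + c*(58 - 7*l) + l^2 + 4*l - 60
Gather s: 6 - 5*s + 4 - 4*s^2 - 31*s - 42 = -4*s^2 - 36*s - 32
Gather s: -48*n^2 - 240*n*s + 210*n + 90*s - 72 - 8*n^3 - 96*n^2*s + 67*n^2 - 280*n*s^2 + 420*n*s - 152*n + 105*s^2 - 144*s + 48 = -8*n^3 + 19*n^2 + 58*n + s^2*(105 - 280*n) + s*(-96*n^2 + 180*n - 54) - 24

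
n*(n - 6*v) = n^2 - 6*n*v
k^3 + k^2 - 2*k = k*(k - 1)*(k + 2)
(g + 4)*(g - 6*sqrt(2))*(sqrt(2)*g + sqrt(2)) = sqrt(2)*g^3 - 12*g^2 + 5*sqrt(2)*g^2 - 60*g + 4*sqrt(2)*g - 48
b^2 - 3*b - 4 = (b - 4)*(b + 1)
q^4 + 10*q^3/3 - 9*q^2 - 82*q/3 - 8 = (q - 3)*(q + 1/3)*(q + 2)*(q + 4)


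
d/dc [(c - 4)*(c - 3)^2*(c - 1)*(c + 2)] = 5*c^4 - 36*c^3 + 63*c^2 + 34*c - 102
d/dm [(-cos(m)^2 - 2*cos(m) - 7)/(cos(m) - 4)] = (cos(m)^2 - 8*cos(m) - 15)*sin(m)/(cos(m) - 4)^2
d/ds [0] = 0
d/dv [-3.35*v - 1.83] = -3.35000000000000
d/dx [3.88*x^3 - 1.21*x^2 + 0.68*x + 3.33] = 11.64*x^2 - 2.42*x + 0.68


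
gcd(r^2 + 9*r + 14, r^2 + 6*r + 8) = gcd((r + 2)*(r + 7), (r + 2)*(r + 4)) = r + 2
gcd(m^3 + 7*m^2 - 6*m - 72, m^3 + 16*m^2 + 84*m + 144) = m^2 + 10*m + 24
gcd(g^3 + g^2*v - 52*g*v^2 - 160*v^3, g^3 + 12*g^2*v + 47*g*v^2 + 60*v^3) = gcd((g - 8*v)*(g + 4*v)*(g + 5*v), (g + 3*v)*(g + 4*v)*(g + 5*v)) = g^2 + 9*g*v + 20*v^2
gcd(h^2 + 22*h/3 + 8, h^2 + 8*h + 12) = h + 6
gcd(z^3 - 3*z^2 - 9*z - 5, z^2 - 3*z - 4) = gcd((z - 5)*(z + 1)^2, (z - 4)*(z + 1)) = z + 1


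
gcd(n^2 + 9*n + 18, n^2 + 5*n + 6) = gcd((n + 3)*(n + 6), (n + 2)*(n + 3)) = n + 3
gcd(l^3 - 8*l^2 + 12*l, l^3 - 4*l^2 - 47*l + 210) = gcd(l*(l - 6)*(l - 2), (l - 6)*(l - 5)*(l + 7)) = l - 6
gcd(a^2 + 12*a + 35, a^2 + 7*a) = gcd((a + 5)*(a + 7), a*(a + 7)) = a + 7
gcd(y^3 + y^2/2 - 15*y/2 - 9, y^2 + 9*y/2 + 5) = y + 2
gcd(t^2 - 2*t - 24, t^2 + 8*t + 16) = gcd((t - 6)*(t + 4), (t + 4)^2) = t + 4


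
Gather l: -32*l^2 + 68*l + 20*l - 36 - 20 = -32*l^2 + 88*l - 56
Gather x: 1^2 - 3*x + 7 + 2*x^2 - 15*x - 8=2*x^2 - 18*x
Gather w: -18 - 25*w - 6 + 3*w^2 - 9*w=3*w^2 - 34*w - 24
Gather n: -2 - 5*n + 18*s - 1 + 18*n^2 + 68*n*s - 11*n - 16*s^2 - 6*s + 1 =18*n^2 + n*(68*s - 16) - 16*s^2 + 12*s - 2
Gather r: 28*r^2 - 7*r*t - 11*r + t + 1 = 28*r^2 + r*(-7*t - 11) + t + 1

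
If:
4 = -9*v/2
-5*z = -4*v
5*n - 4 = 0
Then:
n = 4/5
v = -8/9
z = -32/45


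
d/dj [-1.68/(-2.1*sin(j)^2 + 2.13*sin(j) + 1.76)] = (3.5784 - 7.056*sin(j))*cos(j)/(-2.1*sin(j)^2 + 2.13*sin(j) + 1.76)^2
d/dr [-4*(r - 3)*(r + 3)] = -8*r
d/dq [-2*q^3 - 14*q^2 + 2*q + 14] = -6*q^2 - 28*q + 2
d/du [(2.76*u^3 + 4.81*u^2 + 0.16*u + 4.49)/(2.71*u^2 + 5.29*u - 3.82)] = (7.4796*u^4 + 29.2008*u^3 - 6.6183*u^2 - 61.0842*u - 24.3633)/(7.3441*u^4 + 28.6718*u^3 + 7.2797*u^2 - 40.4156*u + 14.5924)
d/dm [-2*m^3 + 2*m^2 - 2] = 2*m*(2 - 3*m)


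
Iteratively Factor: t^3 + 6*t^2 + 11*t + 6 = (t + 3)*(t^2 + 3*t + 2) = (t + 2)*(t + 3)*(t + 1)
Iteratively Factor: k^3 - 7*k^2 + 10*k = (k - 5)*(k^2 - 2*k) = (k - 5)*(k - 2)*(k)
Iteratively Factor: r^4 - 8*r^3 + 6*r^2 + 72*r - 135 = (r - 3)*(r^3 - 5*r^2 - 9*r + 45) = (r - 3)*(r + 3)*(r^2 - 8*r + 15) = (r - 3)^2*(r + 3)*(r - 5)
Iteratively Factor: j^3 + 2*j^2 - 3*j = (j)*(j^2 + 2*j - 3) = j*(j + 3)*(j - 1)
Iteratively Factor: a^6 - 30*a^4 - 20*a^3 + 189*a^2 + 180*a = (a - 5)*(a^5 + 5*a^4 - 5*a^3 - 45*a^2 - 36*a) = (a - 5)*(a - 3)*(a^4 + 8*a^3 + 19*a^2 + 12*a) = (a - 5)*(a - 3)*(a + 1)*(a^3 + 7*a^2 + 12*a) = (a - 5)*(a - 3)*(a + 1)*(a + 4)*(a^2 + 3*a) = (a - 5)*(a - 3)*(a + 1)*(a + 3)*(a + 4)*(a)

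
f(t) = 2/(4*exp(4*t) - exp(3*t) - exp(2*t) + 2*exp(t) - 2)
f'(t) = 2*(-16*exp(4*t) + 3*exp(3*t) + 2*exp(2*t) - 2*exp(t))/(4*exp(4*t) - exp(3*t) - exp(2*t) + 2*exp(t) - 2)^2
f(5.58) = 0.00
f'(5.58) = -0.00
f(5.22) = 0.00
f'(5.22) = -0.00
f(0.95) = 0.01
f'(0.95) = -0.05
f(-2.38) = -1.10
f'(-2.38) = -0.10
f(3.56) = 0.00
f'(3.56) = -0.00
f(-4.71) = -1.01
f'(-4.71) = -0.01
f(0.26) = 0.25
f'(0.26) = -1.17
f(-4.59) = -1.01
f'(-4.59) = -0.01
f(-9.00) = -1.00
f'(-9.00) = 0.00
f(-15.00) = -1.00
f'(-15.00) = 0.00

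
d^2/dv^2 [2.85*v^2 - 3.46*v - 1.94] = 5.70000000000000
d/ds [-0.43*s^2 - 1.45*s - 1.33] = -0.86*s - 1.45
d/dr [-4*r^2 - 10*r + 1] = -8*r - 10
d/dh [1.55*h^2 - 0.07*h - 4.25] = 3.1*h - 0.07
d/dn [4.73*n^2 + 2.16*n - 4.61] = 9.46*n + 2.16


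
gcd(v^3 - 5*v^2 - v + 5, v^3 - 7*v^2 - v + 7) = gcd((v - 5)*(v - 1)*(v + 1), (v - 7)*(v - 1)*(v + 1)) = v^2 - 1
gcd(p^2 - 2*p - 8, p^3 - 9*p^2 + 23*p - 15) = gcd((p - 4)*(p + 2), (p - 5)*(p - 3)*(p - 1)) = 1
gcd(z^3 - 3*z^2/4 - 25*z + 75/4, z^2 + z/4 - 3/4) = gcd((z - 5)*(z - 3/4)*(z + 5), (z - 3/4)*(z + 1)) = z - 3/4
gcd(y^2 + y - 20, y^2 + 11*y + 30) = y + 5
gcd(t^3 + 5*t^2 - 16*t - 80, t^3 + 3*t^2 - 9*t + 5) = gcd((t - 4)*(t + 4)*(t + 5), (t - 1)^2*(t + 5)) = t + 5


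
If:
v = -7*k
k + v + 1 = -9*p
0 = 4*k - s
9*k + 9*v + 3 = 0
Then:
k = 1/18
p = -2/27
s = 2/9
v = -7/18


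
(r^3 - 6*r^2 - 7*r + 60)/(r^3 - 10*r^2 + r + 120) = (r - 4)/(r - 8)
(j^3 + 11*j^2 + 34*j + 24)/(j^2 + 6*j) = j + 5 + 4/j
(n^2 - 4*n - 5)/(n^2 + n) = (n - 5)/n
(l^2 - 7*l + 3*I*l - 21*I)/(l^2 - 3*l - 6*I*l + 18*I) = (l^2 + l*(-7 + 3*I) - 21*I)/(l^2 + l*(-3 - 6*I) + 18*I)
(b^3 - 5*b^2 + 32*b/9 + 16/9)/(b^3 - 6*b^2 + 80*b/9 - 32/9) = (3*b + 1)/(3*b - 2)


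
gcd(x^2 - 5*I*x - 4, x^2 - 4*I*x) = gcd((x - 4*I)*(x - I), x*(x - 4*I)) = x - 4*I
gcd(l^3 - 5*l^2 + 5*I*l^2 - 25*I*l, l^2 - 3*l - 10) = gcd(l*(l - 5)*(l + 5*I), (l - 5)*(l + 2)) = l - 5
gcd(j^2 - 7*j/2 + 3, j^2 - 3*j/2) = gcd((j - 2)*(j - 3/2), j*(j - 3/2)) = j - 3/2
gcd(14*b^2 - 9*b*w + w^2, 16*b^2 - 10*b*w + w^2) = -2*b + w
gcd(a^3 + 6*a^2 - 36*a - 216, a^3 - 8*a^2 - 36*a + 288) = a^2 - 36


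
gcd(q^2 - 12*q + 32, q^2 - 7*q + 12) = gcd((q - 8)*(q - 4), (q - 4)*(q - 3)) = q - 4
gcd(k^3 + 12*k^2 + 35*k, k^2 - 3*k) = k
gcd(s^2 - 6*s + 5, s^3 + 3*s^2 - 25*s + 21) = s - 1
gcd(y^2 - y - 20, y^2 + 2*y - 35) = y - 5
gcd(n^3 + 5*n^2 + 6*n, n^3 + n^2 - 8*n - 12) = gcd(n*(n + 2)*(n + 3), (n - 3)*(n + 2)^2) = n + 2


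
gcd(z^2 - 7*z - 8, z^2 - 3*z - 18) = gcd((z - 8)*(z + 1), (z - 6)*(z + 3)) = 1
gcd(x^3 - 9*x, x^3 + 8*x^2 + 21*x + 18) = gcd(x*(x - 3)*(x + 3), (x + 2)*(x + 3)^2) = x + 3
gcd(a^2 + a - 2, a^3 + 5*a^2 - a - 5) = a - 1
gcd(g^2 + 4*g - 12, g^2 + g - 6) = g - 2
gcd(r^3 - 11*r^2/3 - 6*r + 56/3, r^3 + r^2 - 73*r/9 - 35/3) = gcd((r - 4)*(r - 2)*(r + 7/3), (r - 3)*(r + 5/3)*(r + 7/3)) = r + 7/3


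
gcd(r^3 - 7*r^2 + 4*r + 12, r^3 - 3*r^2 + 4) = r^2 - r - 2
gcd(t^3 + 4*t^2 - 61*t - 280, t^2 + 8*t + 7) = t + 7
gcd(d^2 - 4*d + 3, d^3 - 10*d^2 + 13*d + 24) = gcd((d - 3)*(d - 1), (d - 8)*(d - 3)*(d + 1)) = d - 3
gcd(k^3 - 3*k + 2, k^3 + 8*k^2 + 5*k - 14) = k^2 + k - 2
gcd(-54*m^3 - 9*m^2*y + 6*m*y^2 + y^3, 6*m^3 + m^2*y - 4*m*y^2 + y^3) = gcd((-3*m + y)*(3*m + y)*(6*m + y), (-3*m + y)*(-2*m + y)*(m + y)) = -3*m + y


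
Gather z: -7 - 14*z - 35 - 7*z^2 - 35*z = -7*z^2 - 49*z - 42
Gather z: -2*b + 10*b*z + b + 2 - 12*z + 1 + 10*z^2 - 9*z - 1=-b + 10*z^2 + z*(10*b - 21) + 2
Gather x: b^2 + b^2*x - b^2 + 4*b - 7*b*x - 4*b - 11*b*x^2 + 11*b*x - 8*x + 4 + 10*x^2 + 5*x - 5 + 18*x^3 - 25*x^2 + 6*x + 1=18*x^3 + x^2*(-11*b - 15) + x*(b^2 + 4*b + 3)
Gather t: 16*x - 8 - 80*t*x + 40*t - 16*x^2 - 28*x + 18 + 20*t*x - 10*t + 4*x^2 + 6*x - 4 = t*(30 - 60*x) - 12*x^2 - 6*x + 6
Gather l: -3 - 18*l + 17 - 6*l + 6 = 20 - 24*l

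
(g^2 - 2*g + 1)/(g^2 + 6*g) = (g^2 - 2*g + 1)/(g*(g + 6))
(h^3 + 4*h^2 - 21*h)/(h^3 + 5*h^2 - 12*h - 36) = h*(h + 7)/(h^2 + 8*h + 12)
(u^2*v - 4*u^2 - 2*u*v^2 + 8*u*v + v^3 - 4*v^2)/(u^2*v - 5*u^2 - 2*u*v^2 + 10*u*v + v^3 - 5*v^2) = (v - 4)/(v - 5)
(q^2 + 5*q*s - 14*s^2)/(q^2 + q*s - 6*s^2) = (q + 7*s)/(q + 3*s)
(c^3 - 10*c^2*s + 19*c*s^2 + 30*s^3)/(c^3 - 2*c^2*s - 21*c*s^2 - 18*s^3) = (c - 5*s)/(c + 3*s)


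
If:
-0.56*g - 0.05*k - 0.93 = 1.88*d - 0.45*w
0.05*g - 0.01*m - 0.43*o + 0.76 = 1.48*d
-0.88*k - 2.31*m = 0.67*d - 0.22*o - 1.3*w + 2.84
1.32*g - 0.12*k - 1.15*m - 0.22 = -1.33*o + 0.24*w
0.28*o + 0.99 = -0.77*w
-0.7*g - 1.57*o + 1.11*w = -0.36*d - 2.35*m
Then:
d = -0.20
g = -1.70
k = -10.85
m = 2.00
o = 2.22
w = -2.09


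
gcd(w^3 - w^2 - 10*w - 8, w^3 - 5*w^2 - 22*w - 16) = w^2 + 3*w + 2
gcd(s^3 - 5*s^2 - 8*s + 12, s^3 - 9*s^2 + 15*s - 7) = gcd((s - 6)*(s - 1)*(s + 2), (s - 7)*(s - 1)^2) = s - 1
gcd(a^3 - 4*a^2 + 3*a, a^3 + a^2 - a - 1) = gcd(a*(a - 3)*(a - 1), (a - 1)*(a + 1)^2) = a - 1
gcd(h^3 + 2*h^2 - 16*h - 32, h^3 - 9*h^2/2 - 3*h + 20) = h^2 - 2*h - 8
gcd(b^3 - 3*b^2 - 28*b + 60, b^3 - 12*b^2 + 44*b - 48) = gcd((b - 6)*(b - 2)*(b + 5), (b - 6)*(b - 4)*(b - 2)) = b^2 - 8*b + 12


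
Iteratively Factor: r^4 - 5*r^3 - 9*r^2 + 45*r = (r - 5)*(r^3 - 9*r) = r*(r - 5)*(r^2 - 9) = r*(r - 5)*(r + 3)*(r - 3)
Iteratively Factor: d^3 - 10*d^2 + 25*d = (d)*(d^2 - 10*d + 25) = d*(d - 5)*(d - 5)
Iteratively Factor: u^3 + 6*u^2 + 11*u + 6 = (u + 3)*(u^2 + 3*u + 2) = (u + 1)*(u + 3)*(u + 2)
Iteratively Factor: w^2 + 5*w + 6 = (w + 3)*(w + 2)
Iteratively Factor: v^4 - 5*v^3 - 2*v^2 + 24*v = (v + 2)*(v^3 - 7*v^2 + 12*v) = (v - 4)*(v + 2)*(v^2 - 3*v) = (v - 4)*(v - 3)*(v + 2)*(v)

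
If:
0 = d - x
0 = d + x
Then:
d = 0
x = 0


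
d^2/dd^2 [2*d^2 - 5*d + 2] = 4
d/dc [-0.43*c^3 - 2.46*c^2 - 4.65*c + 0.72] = -1.29*c^2 - 4.92*c - 4.65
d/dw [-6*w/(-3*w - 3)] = 2/(w + 1)^2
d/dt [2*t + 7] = 2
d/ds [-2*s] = -2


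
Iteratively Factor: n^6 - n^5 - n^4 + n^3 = (n)*(n^5 - n^4 - n^3 + n^2) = n*(n - 1)*(n^4 - n^2) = n^2*(n - 1)*(n^3 - n) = n^2*(n - 1)^2*(n^2 + n) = n^3*(n - 1)^2*(n + 1)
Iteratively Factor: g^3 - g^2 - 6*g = (g)*(g^2 - g - 6) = g*(g + 2)*(g - 3)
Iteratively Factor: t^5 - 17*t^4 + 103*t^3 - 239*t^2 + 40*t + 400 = (t - 5)*(t^4 - 12*t^3 + 43*t^2 - 24*t - 80) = (t - 5)*(t - 4)*(t^3 - 8*t^2 + 11*t + 20) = (t - 5)^2*(t - 4)*(t^2 - 3*t - 4) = (t - 5)^2*(t - 4)*(t + 1)*(t - 4)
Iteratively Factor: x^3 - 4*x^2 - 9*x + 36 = (x - 4)*(x^2 - 9) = (x - 4)*(x - 3)*(x + 3)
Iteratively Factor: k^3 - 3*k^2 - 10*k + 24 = (k + 3)*(k^2 - 6*k + 8) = (k - 2)*(k + 3)*(k - 4)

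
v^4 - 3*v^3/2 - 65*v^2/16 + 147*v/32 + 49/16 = (v - 2)*(v - 7/4)*(v + 1/2)*(v + 7/4)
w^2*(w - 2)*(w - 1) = w^4 - 3*w^3 + 2*w^2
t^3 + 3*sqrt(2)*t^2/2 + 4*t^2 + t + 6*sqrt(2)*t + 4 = (t + 4)*(t + sqrt(2)/2)*(t + sqrt(2))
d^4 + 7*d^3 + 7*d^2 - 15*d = d*(d - 1)*(d + 3)*(d + 5)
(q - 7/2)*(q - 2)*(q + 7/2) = q^3 - 2*q^2 - 49*q/4 + 49/2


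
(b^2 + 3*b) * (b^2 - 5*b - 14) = b^4 - 2*b^3 - 29*b^2 - 42*b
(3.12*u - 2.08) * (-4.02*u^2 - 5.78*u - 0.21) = -12.5424*u^3 - 9.672*u^2 + 11.3672*u + 0.4368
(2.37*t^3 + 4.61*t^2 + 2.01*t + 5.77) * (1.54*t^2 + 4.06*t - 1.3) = 3.6498*t^5 + 16.7216*t^4 + 18.731*t^3 + 11.0534*t^2 + 20.8132*t - 7.501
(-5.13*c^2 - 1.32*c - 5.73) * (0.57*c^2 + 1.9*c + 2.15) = -2.9241*c^4 - 10.4994*c^3 - 16.8036*c^2 - 13.725*c - 12.3195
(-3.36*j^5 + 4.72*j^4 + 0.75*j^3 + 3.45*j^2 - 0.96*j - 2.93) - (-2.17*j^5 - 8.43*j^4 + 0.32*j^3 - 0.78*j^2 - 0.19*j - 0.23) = -1.19*j^5 + 13.15*j^4 + 0.43*j^3 + 4.23*j^2 - 0.77*j - 2.7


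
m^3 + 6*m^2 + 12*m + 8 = (m + 2)^3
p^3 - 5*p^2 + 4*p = p*(p - 4)*(p - 1)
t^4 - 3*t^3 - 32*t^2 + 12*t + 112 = (t - 7)*(t - 2)*(t + 2)*(t + 4)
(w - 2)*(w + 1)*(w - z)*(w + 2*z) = w^4 + w^3*z - w^3 - 2*w^2*z^2 - w^2*z - 2*w^2 + 2*w*z^2 - 2*w*z + 4*z^2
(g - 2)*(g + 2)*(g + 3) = g^3 + 3*g^2 - 4*g - 12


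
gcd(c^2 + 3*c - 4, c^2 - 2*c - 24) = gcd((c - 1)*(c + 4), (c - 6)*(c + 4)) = c + 4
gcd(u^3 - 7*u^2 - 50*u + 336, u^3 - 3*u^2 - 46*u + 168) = u^2 + u - 42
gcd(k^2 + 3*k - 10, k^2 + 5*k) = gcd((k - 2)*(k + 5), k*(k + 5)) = k + 5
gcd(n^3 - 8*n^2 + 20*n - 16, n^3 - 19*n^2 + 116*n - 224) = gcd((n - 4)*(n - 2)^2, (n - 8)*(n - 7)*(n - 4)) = n - 4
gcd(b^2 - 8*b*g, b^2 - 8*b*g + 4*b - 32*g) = b - 8*g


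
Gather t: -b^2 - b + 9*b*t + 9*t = -b^2 - b + t*(9*b + 9)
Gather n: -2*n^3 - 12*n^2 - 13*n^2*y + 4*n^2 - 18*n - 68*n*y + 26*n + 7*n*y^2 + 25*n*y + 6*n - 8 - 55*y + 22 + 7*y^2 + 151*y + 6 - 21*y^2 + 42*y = -2*n^3 + n^2*(-13*y - 8) + n*(7*y^2 - 43*y + 14) - 14*y^2 + 138*y + 20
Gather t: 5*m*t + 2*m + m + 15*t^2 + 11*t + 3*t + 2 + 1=3*m + 15*t^2 + t*(5*m + 14) + 3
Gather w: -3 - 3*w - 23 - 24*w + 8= -27*w - 18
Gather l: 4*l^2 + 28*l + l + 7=4*l^2 + 29*l + 7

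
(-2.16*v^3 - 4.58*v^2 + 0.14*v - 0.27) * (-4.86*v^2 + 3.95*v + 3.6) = 10.4976*v^5 + 13.7268*v^4 - 26.5474*v^3 - 14.6228*v^2 - 0.5625*v - 0.972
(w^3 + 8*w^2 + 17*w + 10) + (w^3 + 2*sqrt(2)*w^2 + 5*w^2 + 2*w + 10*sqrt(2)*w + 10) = 2*w^3 + 2*sqrt(2)*w^2 + 13*w^2 + 10*sqrt(2)*w + 19*w + 20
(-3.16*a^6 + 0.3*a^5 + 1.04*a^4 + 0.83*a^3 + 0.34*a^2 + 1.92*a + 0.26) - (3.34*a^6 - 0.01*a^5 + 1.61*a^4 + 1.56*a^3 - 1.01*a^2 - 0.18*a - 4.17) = -6.5*a^6 + 0.31*a^5 - 0.57*a^4 - 0.73*a^3 + 1.35*a^2 + 2.1*a + 4.43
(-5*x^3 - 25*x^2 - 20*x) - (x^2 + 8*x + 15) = -5*x^3 - 26*x^2 - 28*x - 15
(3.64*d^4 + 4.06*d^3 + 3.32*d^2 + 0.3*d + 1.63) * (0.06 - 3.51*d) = -12.7764*d^5 - 14.0322*d^4 - 11.4096*d^3 - 0.8538*d^2 - 5.7033*d + 0.0978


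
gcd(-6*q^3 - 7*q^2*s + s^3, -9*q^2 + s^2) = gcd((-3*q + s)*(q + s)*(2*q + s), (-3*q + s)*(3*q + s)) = 3*q - s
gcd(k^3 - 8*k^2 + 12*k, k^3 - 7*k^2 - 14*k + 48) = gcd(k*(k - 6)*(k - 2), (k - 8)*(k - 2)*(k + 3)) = k - 2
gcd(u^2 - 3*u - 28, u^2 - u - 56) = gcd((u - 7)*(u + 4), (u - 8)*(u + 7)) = 1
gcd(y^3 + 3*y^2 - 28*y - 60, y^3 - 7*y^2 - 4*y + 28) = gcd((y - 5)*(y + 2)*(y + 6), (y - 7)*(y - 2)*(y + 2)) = y + 2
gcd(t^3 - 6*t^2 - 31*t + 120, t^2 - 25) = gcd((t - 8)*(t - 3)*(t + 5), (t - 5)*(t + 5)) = t + 5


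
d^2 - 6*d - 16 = (d - 8)*(d + 2)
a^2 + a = a*(a + 1)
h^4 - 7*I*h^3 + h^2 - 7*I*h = h*(h - 7*I)*(h - I)*(h + I)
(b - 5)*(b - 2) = b^2 - 7*b + 10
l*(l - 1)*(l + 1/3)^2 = l^4 - l^3/3 - 5*l^2/9 - l/9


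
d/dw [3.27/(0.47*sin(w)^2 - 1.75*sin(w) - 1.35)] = (5.7225 - 3.0738*sin(w))*cos(w)/(-0.47*sin(w)^2 + 1.75*sin(w) + 1.35)^2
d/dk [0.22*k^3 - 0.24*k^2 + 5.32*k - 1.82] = 0.66*k^2 - 0.48*k + 5.32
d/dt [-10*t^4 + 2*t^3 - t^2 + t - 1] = -40*t^3 + 6*t^2 - 2*t + 1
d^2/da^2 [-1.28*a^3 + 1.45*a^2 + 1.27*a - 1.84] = 2.9 - 7.68*a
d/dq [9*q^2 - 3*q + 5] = 18*q - 3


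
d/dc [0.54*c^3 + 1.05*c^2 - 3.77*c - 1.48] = 1.62*c^2 + 2.1*c - 3.77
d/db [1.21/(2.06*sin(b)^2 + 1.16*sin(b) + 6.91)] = -(4.9852*sin(b) + 1.4036)*cos(b)/(2.06*sin(b)^2 + 1.16*sin(b) + 6.91)^2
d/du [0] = 0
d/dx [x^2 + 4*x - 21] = 2*x + 4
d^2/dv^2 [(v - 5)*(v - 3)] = 2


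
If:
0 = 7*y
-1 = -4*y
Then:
No Solution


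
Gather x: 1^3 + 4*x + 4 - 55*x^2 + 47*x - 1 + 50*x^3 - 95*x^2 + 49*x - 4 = 50*x^3 - 150*x^2 + 100*x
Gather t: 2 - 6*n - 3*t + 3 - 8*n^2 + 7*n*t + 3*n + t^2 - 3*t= -8*n^2 - 3*n + t^2 + t*(7*n - 6) + 5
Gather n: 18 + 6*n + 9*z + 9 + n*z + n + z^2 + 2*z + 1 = n*(z + 7) + z^2 + 11*z + 28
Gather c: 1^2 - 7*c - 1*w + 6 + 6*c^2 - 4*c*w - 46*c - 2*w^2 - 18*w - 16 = 6*c^2 + c*(-4*w - 53) - 2*w^2 - 19*w - 9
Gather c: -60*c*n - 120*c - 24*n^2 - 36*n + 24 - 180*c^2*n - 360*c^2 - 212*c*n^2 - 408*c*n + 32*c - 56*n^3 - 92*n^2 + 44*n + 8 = c^2*(-180*n - 360) + c*(-212*n^2 - 468*n - 88) - 56*n^3 - 116*n^2 + 8*n + 32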